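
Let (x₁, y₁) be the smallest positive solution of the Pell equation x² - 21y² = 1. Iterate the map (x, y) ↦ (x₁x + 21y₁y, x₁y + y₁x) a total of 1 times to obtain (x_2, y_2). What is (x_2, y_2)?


Step 1: Find the fundamental solution (x₁, y₁) of x² - 21y² = 1.
  Expand √21 as a continued fraction. a₀ = ⌊√21⌋ = 4; iterate m_{k+1} = d_k·a_k − m_k, d_{k+1} = (21 − m_{k+1}²)/d_k, a_{k+1} = ⌊(a₀ + m_{k+1})/d_{k+1}⌋ (starting m₀ = 0, d₀ = 1), with convergents p_k = a_k·p_{k-1} + p_{k-2}, q_k = a_k·q_{k-1} + q_{k-2} (p₋₁ = 1, q₋₁ = 0):
  k = 0: a₀ = 4; p₀/q₀ = 4/1; p₀² − 21·q₀² = 16 − 21 = -5.
  k = 1: m = 4, d = 5, a = ⌊(4 + 4)/5⌋ = 1; p/q = (1·4 + 1)/(1·1 + 0) = 5/1; p² − 21·q² = 25 − 21 = 4.
  k = 2: m = 1, d = 4, a = ⌊(4 + 1)/4⌋ = 1; p/q = (1·5 + 4)/(1·1 + 1) = 9/2; p² − 21·q² = 81 − 84 = -3.
  k = 3: m = 3, d = 3, a = ⌊(4 + 3)/3⌋ = 2; p/q = (2·9 + 5)/(2·2 + 1) = 23/5; p² − 21·q² = 529 − 525 = 4.
  k = 4: m = 3, d = 4, a = ⌊(4 + 3)/4⌋ = 1; p/q = (1·23 + 9)/(1·5 + 2) = 32/7; p² − 21·q² = 1024 − 1029 = -5.
  k = 5: m = 1, d = 5, a = ⌊(4 + 1)/5⌋ = 1; p/q = (1·32 + 23)/(1·7 + 5) = 55/12; p² − 21·q² = 3025 − 3024 = 1.
  The first convergent with p² − 21·q² = 1 gives the fundamental solution (x₁, y₁) = (55, 12).
Step 2: Apply the recurrence (x_{n+1}, y_{n+1}) = (x₁x_n + 21y₁y_n, x₁y_n + y₁x_n) repeatedly.
  From (x_1, y_1) = (55, 12): x_2 = 55·55 + 21·12·12 = 6049; y_2 = 55·12 + 12·55 = 1320.
Step 3: Verify x_2² - 21·y_2² = 36590401 - 36590400 = 1 (should be 1). ✓

(x_1, y_1) = (55, 12); (x_2, y_2) = (6049, 1320).


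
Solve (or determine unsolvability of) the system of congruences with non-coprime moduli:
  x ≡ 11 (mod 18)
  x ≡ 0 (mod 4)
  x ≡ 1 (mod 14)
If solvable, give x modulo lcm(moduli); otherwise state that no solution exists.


Moduli 18, 4, 14 are not pairwise coprime, so CRT works modulo lcm(m_i) when all pairwise compatibility conditions hold.
Pairwise compatibility: gcd(m_i, m_j) must divide a_i - a_j for every pair.
Merge one congruence at a time:
  Start: x ≡ 11 (mod 18).
  Combine with x ≡ 0 (mod 4): gcd(18, 4) = 2, and 0 - 11 = -11 is NOT divisible by 2.
    ⇒ system is inconsistent (no integer solution).

No solution (the system is inconsistent).


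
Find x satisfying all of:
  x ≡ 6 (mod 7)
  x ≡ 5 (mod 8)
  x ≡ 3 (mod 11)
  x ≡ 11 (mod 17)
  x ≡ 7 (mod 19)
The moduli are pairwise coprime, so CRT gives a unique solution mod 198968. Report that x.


Product of moduli M = 7 · 8 · 11 · 17 · 19 = 198968.
Merge one congruence at a time:
  Start: x ≡ 6 (mod 7).
  Combine with x ≡ 5 (mod 8); new modulus lcm = 56.
    Write x = 6 + 7·t and substitute into x ≡ 5 (mod 8): 7·t ≡ 5 − 6 = -1 (mod 8).
    Reduce coefficients mod 8: 7·t ≡ 7 (mod 8).
    The inverse of 7 mod 8 is 7 (since 7·7 = 49 = 6·8 + 1), so t ≡ 7·7 = 49 ≡ 1 (mod 8).
    Then x = 6 + 7·1 = 13, valid modulo lcm(7, 8) = 56: x ≡ 13 (mod 56).
  Combine with x ≡ 3 (mod 11); new modulus lcm = 616.
    Write x = 13 + 56·t and substitute into x ≡ 3 (mod 11): 56·t ≡ 3 − 13 = -10 (mod 11).
    Reduce coefficients mod 11: 1·t ≡ 1 (mod 11).
    So t ≡ 1 (mod 11).
    Then x = 13 + 56·1 = 69, valid modulo lcm(56, 11) = 616: x ≡ 69 (mod 616).
  Combine with x ≡ 11 (mod 17); new modulus lcm = 10472.
    Write x = 69 + 616·t and substitute into x ≡ 11 (mod 17): 616·t ≡ 11 − 69 = -58 (mod 17).
    Reduce coefficients mod 17: 4·t ≡ 10 (mod 17).
    The inverse of 4 mod 17 is 13 (since 4·13 = 52 = 3·17 + 1), so t ≡ 13·10 = 130 ≡ 11 (mod 17).
    Then x = 69 + 616·11 = 6845, valid modulo lcm(616, 17) = 10472: x ≡ 6845 (mod 10472).
  Combine with x ≡ 7 (mod 19); new modulus lcm = 198968.
    Write x = 6845 + 10472·t and substitute into x ≡ 7 (mod 19): 10472·t ≡ 7 − 6845 = -6838 (mod 19).
    Reduce coefficients mod 19: 3·t ≡ 2 (mod 19).
    The inverse of 3 mod 19 is 13 (since 3·13 = 39 = 2·19 + 1), so t ≡ 13·2 = 26 ≡ 7 (mod 19).
    Then x = 6845 + 10472·7 = 80149, valid modulo lcm(10472, 19) = 198968: x ≡ 80149 (mod 198968).
Verify against each original: 80149 mod 7 = 6, 80149 mod 8 = 5, 80149 mod 11 = 3, 80149 mod 17 = 11, 80149 mod 19 = 7.

x ≡ 80149 (mod 198968).


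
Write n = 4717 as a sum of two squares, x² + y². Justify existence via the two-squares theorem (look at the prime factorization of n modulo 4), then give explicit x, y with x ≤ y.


Step 1: Factor n = 4717 = 53 · 89.
Step 2: Check the mod-4 condition on each prime factor: 53 ≡ 1 (mod 4), exponent 1; 89 ≡ 1 (mod 4), exponent 1.
All primes ≡ 3 (mod 4) appear to even exponent (or don't appear), so by the two-squares theorem n IS expressible as a sum of two squares.
Step 3: Build a representation. Here n = 53 · 89 is a product of primes ≡ 1 (mod 4). Each prime p ≡ 1 (mod 4) is itself a sum of two squares; find a² by testing p − a² for a perfect square:
  53: 53 − 1² = 52, 53 − 2² = 49 = 7² ⇒ 53 = 2² + 7².
  89: 89 − 1² = 88, 89 − 2² = 85, 89 − 3² = 80, 89 − 4² = 73, 89 − 5² = 64 = 8² ⇒ 89 = 5² + 8².
  Combine using the Brahmagupta–Fibonacci identity (a² + b²)(c² + d²) = (ac − bd)² + (ad + bc)² = (ac + bd)² + (ad − bc)²:
  53 · 89 = 4717: from (2² + 7²)(5² + 8²), take (2·5 − 7·8, 2·8 + 7·5) = (10 − 56, 16 + 35) = (-46, 51); dropping signs (only squares matter) gives (46, 51); check 46² + 51² = 2116 + 2601 = 4717 ✓.
Step 4: Order so x ≤ y and verify: 46² + 51² = 2116 + 2601 = 4717 = n. ✓

n = 4717 = 46² + 51² (one valid representation with x ≤ y).


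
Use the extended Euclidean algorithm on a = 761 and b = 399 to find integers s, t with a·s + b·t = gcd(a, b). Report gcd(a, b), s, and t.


Euclidean algorithm on (761, 399) — divide until remainder is 0:
  761 = 1 · 399 + 362
  399 = 1 · 362 + 37
  362 = 9 · 37 + 29
  37 = 1 · 29 + 8
  29 = 3 · 8 + 5
  8 = 1 · 5 + 3
  5 = 1 · 3 + 2
  3 = 1 · 2 + 1
  2 = 2 · 1 + 0
gcd(761, 399) = 1.
Track Bezout coefficients alongside the remainders: start with r₀ = 761 = a·1 + b·0 (s = 1, t = 0) and r₁ = 399 = a·0 + b·1 (s = 0, t = 1); each new remainder r_{k+1} = r_{k-1} − q_k·r_k inherits s_{k+1} = s_{k-1} − q_k·s_k, t_{k+1} = t_{k-1} − q_k·t_k, so r_k = a·s_k + b·t_k at every step:
  q = 1: r = 362, s = 1 − 1·0 = 1, t = 0 − 1·1 = -1  (check: 761·1 + 399·(-1) = 362)
  q = 1: r = 37, s = 0 − 1·1 = -1, t = 1 − 1·(-1) = 2  (check: 761·(-1) + 399·2 = 37)
  q = 9: r = 29, s = 1 − 9·(-1) = 10, t = -1 − 9·2 = -19  (check: 761·10 + 399·(-19) = 29)
  q = 1: r = 8, s = -1 − 1·10 = -11, t = 2 − 1·(-19) = 21  (check: 761·(-11) + 399·21 = 8)
  q = 3: r = 5, s = 10 − 3·(-11) = 43, t = -19 − 3·21 = -82  (check: 761·43 + 399·(-82) = 5)
  q = 1: r = 3, s = -11 − 1·43 = -54, t = 21 − 1·(-82) = 103  (check: 761·(-54) + 399·103 = 3)
  q = 1: r = 2, s = 43 − 1·(-54) = 97, t = -82 − 1·103 = -185  (check: 761·97 + 399·(-185) = 2)
  q = 1: r = 1, s = -54 − 1·97 = -151, t = 103 − 1·(-185) = 288  (check: 761·(-151) + 399·288 = 1)
The row with r = 1 (the gcd) gives the Bezout coefficients s = -151, t = 288.
Result: 761 · (-151) + 399 · (288) = 1.

gcd(761, 399) = 1; s = -151, t = 288 (check: 761·(-151) + 399·288 = 1).


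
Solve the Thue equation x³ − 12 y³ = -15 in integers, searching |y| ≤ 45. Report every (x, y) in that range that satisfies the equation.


The equation is x³ - 12y³ = -15. For fixed y, x³ = 12·y³ − 15, so a solution requires the RHS to be a perfect cube.
Strategy: iterate y from -45 to 45, compute RHS = 12·y³ − 15, and check whether it is a (positive or negative) perfect cube.
Check small values of y:
  y = 0: RHS = -15 is not a perfect cube.
  y = 1: RHS = -3 is not a perfect cube.
  y = -1: RHS = -27 = (-3)³ ⇒ x = -3 works.
  y = 2: RHS = 81 is not a perfect cube.
  y = -2: RHS = -111 is not a perfect cube.
  y = 3: RHS = 309 is not a perfect cube.
  y = -3: RHS = -339 is not a perfect cube.
Continuing the search up to |y| = 45 finds no further solutions beyond those listed.
Collected solutions: (-3, -1).

Solutions (with |y| ≤ 45): (-3, -1).


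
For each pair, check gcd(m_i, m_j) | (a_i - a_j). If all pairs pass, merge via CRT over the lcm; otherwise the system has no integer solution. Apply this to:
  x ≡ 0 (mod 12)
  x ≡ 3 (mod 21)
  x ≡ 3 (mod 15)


Moduli 12, 21, 15 are not pairwise coprime, so CRT works modulo lcm(m_i) when all pairwise compatibility conditions hold.
Pairwise compatibility: gcd(m_i, m_j) must divide a_i - a_j for every pair.
Merge one congruence at a time:
  Start: x ≡ 0 (mod 12).
  Combine with x ≡ 3 (mod 21): gcd(12, 21) = 3; 3 - 0 = 3, which IS divisible by 3, so compatible.
    Write x = 0 + 12·t and substitute into x ≡ 3 (mod 21): 12·t ≡ 3 − 0 = 3 (mod 21).
    Divide the congruence (and modulus) by g = 3: 4·t ≡ 1 (mod 7).
    The inverse of 4 mod 7 is 2 (since 4·2 = 8 = 1·7 + 1), so t ≡ 2·1 = 2 ≡ 2 (mod 7).
    Then x = 0 + 12·2 = 24, valid modulo lcm(12, 21) = 84: x ≡ 24 (mod 84).
  Combine with x ≡ 3 (mod 15): gcd(84, 15) = 3; 3 - 24 = -21, which IS divisible by 3, so compatible.
    Write x = 24 + 84·t and substitute into x ≡ 3 (mod 15): 84·t ≡ 3 − 24 = -21 (mod 15).
    Divide the congruence (and modulus) by g = 3: 28·t ≡ -7 (mod 5).
    Reduce coefficients mod 5: 3·t ≡ 3 (mod 5).
    The inverse of 3 mod 5 is 2 (since 3·2 = 6 = 1·5 + 1), so t ≡ 2·3 = 6 ≡ 1 (mod 5).
    Then x = 24 + 84·1 = 108, valid modulo lcm(84, 15) = 420: x ≡ 108 (mod 420).
Verify: 108 mod 12 = 0, 108 mod 21 = 3, 108 mod 15 = 3.

x ≡ 108 (mod 420).


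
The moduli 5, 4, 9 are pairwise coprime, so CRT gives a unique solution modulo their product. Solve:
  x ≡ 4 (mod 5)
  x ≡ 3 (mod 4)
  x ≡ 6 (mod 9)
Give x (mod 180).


Moduli 5, 4, 9 are pairwise coprime; by CRT there is a unique solution modulo M = 5 · 4 · 9 = 180.
Solve pairwise, accumulating the modulus:
  Start with x ≡ 4 (mod 5).
  Combine with x ≡ 3 (mod 4): since gcd(5, 4) = 1, we get a unique residue mod 20.
    Write x = 4 + 5·t and substitute into x ≡ 3 (mod 4): 5·t ≡ 3 − 4 = -1 (mod 4).
    Reduce coefficients mod 4: 1·t ≡ 3 (mod 4).
    So t ≡ 3 (mod 4).
    Then x = 4 + 5·3 = 19, valid modulo lcm(5, 4) = 20: x ≡ 19 (mod 20).
  Combine with x ≡ 6 (mod 9): since gcd(20, 9) = 1, we get a unique residue mod 180.
    Write x = 19 + 20·t and substitute into x ≡ 6 (mod 9): 20·t ≡ 6 − 19 = -13 (mod 9).
    Reduce coefficients mod 9: 2·t ≡ 5 (mod 9).
    The inverse of 2 mod 9 is 5 (since 2·5 = 10 = 1·9 + 1), so t ≡ 5·5 = 25 ≡ 7 (mod 9).
    Then x = 19 + 20·7 = 159, valid modulo lcm(20, 9) = 180: x ≡ 159 (mod 180).
Verify: 159 mod 5 = 4 ✓, 159 mod 4 = 3 ✓, 159 mod 9 = 6 ✓.

x ≡ 159 (mod 180).


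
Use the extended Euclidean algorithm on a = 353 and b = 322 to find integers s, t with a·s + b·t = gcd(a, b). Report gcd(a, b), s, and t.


Euclidean algorithm on (353, 322) — divide until remainder is 0:
  353 = 1 · 322 + 31
  322 = 10 · 31 + 12
  31 = 2 · 12 + 7
  12 = 1 · 7 + 5
  7 = 1 · 5 + 2
  5 = 2 · 2 + 1
  2 = 2 · 1 + 0
gcd(353, 322) = 1.
Track Bezout coefficients alongside the remainders: start with r₀ = 353 = a·1 + b·0 (s = 1, t = 0) and r₁ = 322 = a·0 + b·1 (s = 0, t = 1); each new remainder r_{k+1} = r_{k-1} − q_k·r_k inherits s_{k+1} = s_{k-1} − q_k·s_k, t_{k+1} = t_{k-1} − q_k·t_k, so r_k = a·s_k + b·t_k at every step:
  q = 1: r = 31, s = 1 − 1·0 = 1, t = 0 − 1·1 = -1  (check: 353·1 + 322·(-1) = 31)
  q = 10: r = 12, s = 0 − 10·1 = -10, t = 1 − 10·(-1) = 11  (check: 353·(-10) + 322·11 = 12)
  q = 2: r = 7, s = 1 − 2·(-10) = 21, t = -1 − 2·11 = -23  (check: 353·21 + 322·(-23) = 7)
  q = 1: r = 5, s = -10 − 1·21 = -31, t = 11 − 1·(-23) = 34  (check: 353·(-31) + 322·34 = 5)
  q = 1: r = 2, s = 21 − 1·(-31) = 52, t = -23 − 1·34 = -57  (check: 353·52 + 322·(-57) = 2)
  q = 2: r = 1, s = -31 − 2·52 = -135, t = 34 − 2·(-57) = 148  (check: 353·(-135) + 322·148 = 1)
The row with r = 1 (the gcd) gives the Bezout coefficients s = -135, t = 148.
Result: 353 · (-135) + 322 · (148) = 1.

gcd(353, 322) = 1; s = -135, t = 148 (check: 353·(-135) + 322·148 = 1).


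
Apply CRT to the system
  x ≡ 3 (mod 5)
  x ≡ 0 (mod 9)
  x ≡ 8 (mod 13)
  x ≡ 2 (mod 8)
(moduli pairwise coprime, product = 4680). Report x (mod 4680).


Product of moduli M = 5 · 9 · 13 · 8 = 4680.
Merge one congruence at a time:
  Start: x ≡ 3 (mod 5).
  Combine with x ≡ 0 (mod 9); new modulus lcm = 45.
    Write x = 3 + 5·t and substitute into x ≡ 0 (mod 9): 5·t ≡ 0 − 3 = -3 (mod 9).
    Reduce coefficients mod 9: 5·t ≡ 6 (mod 9).
    The inverse of 5 mod 9 is 2 (since 5·2 = 10 = 1·9 + 1), so t ≡ 2·6 = 12 ≡ 3 (mod 9).
    Then x = 3 + 5·3 = 18, valid modulo lcm(5, 9) = 45: x ≡ 18 (mod 45).
  Combine with x ≡ 8 (mod 13); new modulus lcm = 585.
    Write x = 18 + 45·t and substitute into x ≡ 8 (mod 13): 45·t ≡ 8 − 18 = -10 (mod 13).
    Reduce coefficients mod 13: 6·t ≡ 3 (mod 13).
    The inverse of 6 mod 13 is 11 (since 6·11 = 66 = 5·13 + 1), so t ≡ 11·3 = 33 ≡ 7 (mod 13).
    Then x = 18 + 45·7 = 333, valid modulo lcm(45, 13) = 585: x ≡ 333 (mod 585).
  Combine with x ≡ 2 (mod 8); new modulus lcm = 4680.
    Write x = 333 + 585·t and substitute into x ≡ 2 (mod 8): 585·t ≡ 2 − 333 = -331 (mod 8).
    Reduce coefficients mod 8: 1·t ≡ 5 (mod 8).
    So t ≡ 5 (mod 8).
    Then x = 333 + 585·5 = 3258, valid modulo lcm(585, 8) = 4680: x ≡ 3258 (mod 4680).
Verify against each original: 3258 mod 5 = 3, 3258 mod 9 = 0, 3258 mod 13 = 8, 3258 mod 8 = 2.

x ≡ 3258 (mod 4680).


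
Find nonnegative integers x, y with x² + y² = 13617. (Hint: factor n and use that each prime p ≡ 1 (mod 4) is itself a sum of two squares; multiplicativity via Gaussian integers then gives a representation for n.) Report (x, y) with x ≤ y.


Step 1: Factor n = 13617 = 3^2 · 17 · 89.
Step 2: Check the mod-4 condition on each prime factor: 3 ≡ 3 (mod 4), exponent 2 (must be even); 17 ≡ 1 (mod 4), exponent 1; 89 ≡ 1 (mod 4), exponent 1.
All primes ≡ 3 (mod 4) appear to even exponent (or don't appear), so by the two-squares theorem n IS expressible as a sum of two squares.
Step 3: Build a representation. Group n = k² · m with k = 3 and m = 17 · 89 = 1513 (a product of primes ≡ 1 (mod 4)); a representation of m scales to one of n via (k·x)² + (k·y)² = k²(x² + y²). Each prime p ≡ 1 (mod 4) is itself a sum of two squares; find a² by testing p − a² for a perfect square:
  17: 17 − 1² = 16 = 4² ⇒ 17 = 1² + 4².
  89: 89 − 1² = 88, 89 − 2² = 85, 89 − 3² = 80, 89 − 4² = 73, 89 − 5² = 64 = 8² ⇒ 89 = 5² + 8².
  Combine using the Brahmagupta–Fibonacci identity (a² + b²)(c² + d²) = (ac − bd)² + (ad + bc)² = (ac + bd)² + (ad − bc)²:
  17 · 89 = 1513: from (1² + 4²)(5² + 8²), take (1·5 − 4·8, 1·8 + 4·5) = (5 − 32, 8 + 20) = (-27, 28); dropping signs (only squares matter) gives (27, 28); check 27² + 28² = 729 + 784 = 1513 ✓.
  Scale by k = 3: (3·27, 3·28) = (81, 84).
Step 4: Order so x ≤ y and verify: 81² + 84² = 6561 + 7056 = 13617 = n. ✓

n = 13617 = 81² + 84² (one valid representation with x ≤ y).


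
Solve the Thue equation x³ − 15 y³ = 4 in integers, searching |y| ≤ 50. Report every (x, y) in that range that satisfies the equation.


The equation is x³ - 15y³ = 4. For fixed y, x³ = 15·y³ + 4, so a solution requires the RHS to be a perfect cube.
Strategy: iterate y from -50 to 50, compute RHS = 15·y³ + 4, and check whether it is a (positive or negative) perfect cube.
Check small values of y:
  y = 0: RHS = 4 is not a perfect cube.
  y = 1: RHS = 19 is not a perfect cube.
  y = -1: RHS = -11 is not a perfect cube.
  y = 2: RHS = 124 is not a perfect cube.
  y = -2: RHS = -116 is not a perfect cube.
  y = 3: RHS = 409 is not a perfect cube.
  y = -3: RHS = -401 is not a perfect cube.
Continuing the search up to |y| = 50 finds no solutions either.
No (x, y) in the scanned range satisfies the equation.

No integer solutions with |y| ≤ 50.


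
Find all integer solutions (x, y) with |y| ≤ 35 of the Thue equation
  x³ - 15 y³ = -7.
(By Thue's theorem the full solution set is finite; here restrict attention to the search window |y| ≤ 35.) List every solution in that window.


The equation is x³ - 15y³ = -7. For fixed y, x³ = 15·y³ − 7, so a solution requires the RHS to be a perfect cube.
Strategy: iterate y from -35 to 35, compute RHS = 15·y³ − 7, and check whether it is a (positive or negative) perfect cube.
Check small values of y:
  y = 0: RHS = -7 is not a perfect cube.
  y = 1: RHS = 8 = (2)³ ⇒ x = 2 works.
  y = -1: RHS = -22 is not a perfect cube.
  y = 2: RHS = 113 is not a perfect cube.
  y = -2: RHS = -127 is not a perfect cube.
  y = 3: RHS = 398 is not a perfect cube.
  y = -3: RHS = -412 is not a perfect cube.
Continuing the search up to |y| = 35 finds no further solutions beyond those listed.
Collected solutions: (2, 1).

Solutions (with |y| ≤ 35): (2, 1).


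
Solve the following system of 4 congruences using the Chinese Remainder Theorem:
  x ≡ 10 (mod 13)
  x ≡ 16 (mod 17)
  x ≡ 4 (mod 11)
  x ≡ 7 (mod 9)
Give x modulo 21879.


Product of moduli M = 13 · 17 · 11 · 9 = 21879.
Merge one congruence at a time:
  Start: x ≡ 10 (mod 13).
  Combine with x ≡ 16 (mod 17); new modulus lcm = 221.
    Write x = 10 + 13·t and substitute into x ≡ 16 (mod 17): 13·t ≡ 16 − 10 = 6 (mod 17).
    The inverse of 13 mod 17 is 4 (since 13·4 = 52 = 3·17 + 1), so t ≡ 4·6 = 24 ≡ 7 (mod 17).
    Then x = 10 + 13·7 = 101, valid modulo lcm(13, 17) = 221: x ≡ 101 (mod 221).
  Combine with x ≡ 4 (mod 11); new modulus lcm = 2431.
    Write x = 101 + 221·t and substitute into x ≡ 4 (mod 11): 221·t ≡ 4 − 101 = -97 (mod 11).
    Reduce coefficients mod 11: 1·t ≡ 2 (mod 11).
    So t ≡ 2 (mod 11).
    Then x = 101 + 221·2 = 543, valid modulo lcm(221, 11) = 2431: x ≡ 543 (mod 2431).
  Combine with x ≡ 7 (mod 9); new modulus lcm = 21879.
    Write x = 543 + 2431·t and substitute into x ≡ 7 (mod 9): 2431·t ≡ 7 − 543 = -536 (mod 9).
    Reduce coefficients mod 9: 1·t ≡ 4 (mod 9).
    So t ≡ 4 (mod 9).
    Then x = 543 + 2431·4 = 10267, valid modulo lcm(2431, 9) = 21879: x ≡ 10267 (mod 21879).
Verify against each original: 10267 mod 13 = 10, 10267 mod 17 = 16, 10267 mod 11 = 4, 10267 mod 9 = 7.

x ≡ 10267 (mod 21879).


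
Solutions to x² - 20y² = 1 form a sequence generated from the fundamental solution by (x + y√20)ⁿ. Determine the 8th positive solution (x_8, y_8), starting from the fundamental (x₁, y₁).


Step 1: Find the fundamental solution (x₁, y₁) of x² - 20y² = 1.
  Expand √20 as a continued fraction. a₀ = ⌊√20⌋ = 4; iterate m_{k+1} = d_k·a_k − m_k, d_{k+1} = (20 − m_{k+1}²)/d_k, a_{k+1} = ⌊(a₀ + m_{k+1})/d_{k+1}⌋ (starting m₀ = 0, d₀ = 1), with convergents p_k = a_k·p_{k-1} + p_{k-2}, q_k = a_k·q_{k-1} + q_{k-2} (p₋₁ = 1, q₋₁ = 0):
  k = 0: a₀ = 4; p₀/q₀ = 4/1; p₀² − 20·q₀² = 16 − 20 = -4.
  k = 1: m = 4, d = 4, a = ⌊(4 + 4)/4⌋ = 2; p/q = (2·4 + 1)/(2·1 + 0) = 9/2; p² − 20·q² = 81 − 80 = 1.
  The first convergent with p² − 20·q² = 1 gives the fundamental solution (x₁, y₁) = (9, 2).
Step 2: Apply the recurrence (x_{n+1}, y_{n+1}) = (x₁x_n + 20y₁y_n, x₁y_n + y₁x_n) repeatedly.
  From (x_1, y_1) = (9, 2): x_2 = 9·9 + 20·2·2 = 161; y_2 = 9·2 + 2·9 = 36.
  From (x_2, y_2) = (161, 36): x_3 = 9·161 + 20·2·36 = 2889; y_3 = 9·36 + 2·161 = 646.
  From (x_3, y_3) = (2889, 646): x_4 = 9·2889 + 20·2·646 = 51841; y_4 = 9·646 + 2·2889 = 11592.
  From (x_4, y_4) = (51841, 11592): x_5 = 9·51841 + 20·2·11592 = 930249; y_5 = 9·11592 + 2·51841 = 208010.
  From (x_5, y_5) = (930249, 208010): x_6 = 9·930249 + 20·2·208010 = 16692641; y_6 = 9·208010 + 2·930249 = 3732588.
  From (x_6, y_6) = (16692641, 3732588): x_7 = 9·16692641 + 20·2·3732588 = 299537289; y_7 = 9·3732588 + 2·16692641 = 66978574.
  From (x_7, y_7) = (299537289, 66978574): x_8 = 9·299537289 + 20·2·66978574 = 5374978561; y_8 = 9·66978574 + 2·299537289 = 1201881744.
Step 3: Verify x_8² - 20·y_8² = 28890394531209630721 - 28890394531209630720 = 1 (should be 1). ✓

(x_1, y_1) = (9, 2); (x_8, y_8) = (5374978561, 1201881744).


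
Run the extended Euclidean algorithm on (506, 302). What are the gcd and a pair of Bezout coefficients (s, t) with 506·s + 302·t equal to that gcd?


Euclidean algorithm on (506, 302) — divide until remainder is 0:
  506 = 1 · 302 + 204
  302 = 1 · 204 + 98
  204 = 2 · 98 + 8
  98 = 12 · 8 + 2
  8 = 4 · 2 + 0
gcd(506, 302) = 2.
Track Bezout coefficients alongside the remainders: start with r₀ = 506 = a·1 + b·0 (s = 1, t = 0) and r₁ = 302 = a·0 + b·1 (s = 0, t = 1); each new remainder r_{k+1} = r_{k-1} − q_k·r_k inherits s_{k+1} = s_{k-1} − q_k·s_k, t_{k+1} = t_{k-1} − q_k·t_k, so r_k = a·s_k + b·t_k at every step:
  q = 1: r = 204, s = 1 − 1·0 = 1, t = 0 − 1·1 = -1  (check: 506·1 + 302·(-1) = 204)
  q = 1: r = 98, s = 0 − 1·1 = -1, t = 1 − 1·(-1) = 2  (check: 506·(-1) + 302·2 = 98)
  q = 2: r = 8, s = 1 − 2·(-1) = 3, t = -1 − 2·2 = -5  (check: 506·3 + 302·(-5) = 8)
  q = 12: r = 2, s = -1 − 12·3 = -37, t = 2 − 12·(-5) = 62  (check: 506·(-37) + 302·62 = 2)
The row with r = 2 (the gcd) gives the Bezout coefficients s = -37, t = 62.
Result: 506 · (-37) + 302 · (62) = 2.

gcd(506, 302) = 2; s = -37, t = 62 (check: 506·(-37) + 302·62 = 2).


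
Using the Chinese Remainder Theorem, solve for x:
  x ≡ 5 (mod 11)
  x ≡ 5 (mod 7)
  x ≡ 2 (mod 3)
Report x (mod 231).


Moduli 11, 7, 3 are pairwise coprime; by CRT there is a unique solution modulo M = 11 · 7 · 3 = 231.
Solve pairwise, accumulating the modulus:
  Start with x ≡ 5 (mod 11).
  Combine with x ≡ 5 (mod 7): since gcd(11, 7) = 1, we get a unique residue mod 77.
    Write x = 5 + 11·t and substitute into x ≡ 5 (mod 7): 11·t ≡ 5 − 5 = 0 (mod 7).
    Reduce coefficients mod 7: 4·t ≡ 0 (mod 7).
    The inverse of 4 mod 7 is 2 (since 4·2 = 8 = 1·7 + 1), so t ≡ 2·0 = 0 ≡ 0 (mod 7).
    Then x = 5 + 11·0 = 5, valid modulo lcm(11, 7) = 77: x ≡ 5 (mod 77).
  Combine with x ≡ 2 (mod 3): since gcd(77, 3) = 1, we get a unique residue mod 231.
    Write x = 5 + 77·t and substitute into x ≡ 2 (mod 3): 77·t ≡ 2 − 5 = -3 (mod 3).
    Reduce coefficients mod 3: 2·t ≡ 0 (mod 3).
    The inverse of 2 mod 3 is 2 (since 2·2 = 4 = 1·3 + 1), so t ≡ 2·0 = 0 ≡ 0 (mod 3).
    Then x = 5 + 77·0 = 5, valid modulo lcm(77, 3) = 231: x ≡ 5 (mod 231).
Verify: 5 mod 11 = 5 ✓, 5 mod 7 = 5 ✓, 5 mod 3 = 2 ✓.

x ≡ 5 (mod 231).


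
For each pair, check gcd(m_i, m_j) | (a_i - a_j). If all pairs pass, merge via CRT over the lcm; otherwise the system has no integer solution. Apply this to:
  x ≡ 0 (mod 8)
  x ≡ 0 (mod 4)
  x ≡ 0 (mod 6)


Moduli 8, 4, 6 are not pairwise coprime, so CRT works modulo lcm(m_i) when all pairwise compatibility conditions hold.
Pairwise compatibility: gcd(m_i, m_j) must divide a_i - a_j for every pair.
Merge one congruence at a time:
  Start: x ≡ 0 (mod 8).
  Combine with x ≡ 0 (mod 4): gcd(8, 4) = 4; 0 - 0 = 0, which IS divisible by 4, so compatible.
    Write x = 0 + 8·t and substitute into x ≡ 0 (mod 4): 8·t ≡ 0 − 0 = 0 (mod 4).
    Divide the congruence (and modulus) by g = 4: 2·t ≡ 0 (mod 1).
    Modulo 1 every t works; take t = 0.
    Then x = 0 + 8·0 = 0, valid modulo lcm(8, 4) = 8: x ≡ 0 (mod 8).
  Combine with x ≡ 0 (mod 6): gcd(8, 6) = 2; 0 - 0 = 0, which IS divisible by 2, so compatible.
    Write x = 0 + 8·t and substitute into x ≡ 0 (mod 6): 8·t ≡ 0 − 0 = 0 (mod 6).
    Divide the congruence (and modulus) by g = 2: 4·t ≡ 0 (mod 3).
    Reduce coefficients mod 3: 1·t ≡ 0 (mod 3).
    So t ≡ 0 (mod 3).
    Then x = 0 + 8·0 = 0, valid modulo lcm(8, 6) = 24: x ≡ 0 (mod 24).
Verify: 0 mod 8 = 0, 0 mod 4 = 0, 0 mod 6 = 0.

x ≡ 0 (mod 24).


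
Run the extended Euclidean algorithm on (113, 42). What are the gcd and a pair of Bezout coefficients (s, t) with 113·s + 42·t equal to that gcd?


Euclidean algorithm on (113, 42) — divide until remainder is 0:
  113 = 2 · 42 + 29
  42 = 1 · 29 + 13
  29 = 2 · 13 + 3
  13 = 4 · 3 + 1
  3 = 3 · 1 + 0
gcd(113, 42) = 1.
Track Bezout coefficients alongside the remainders: start with r₀ = 113 = a·1 + b·0 (s = 1, t = 0) and r₁ = 42 = a·0 + b·1 (s = 0, t = 1); each new remainder r_{k+1} = r_{k-1} − q_k·r_k inherits s_{k+1} = s_{k-1} − q_k·s_k, t_{k+1} = t_{k-1} − q_k·t_k, so r_k = a·s_k + b·t_k at every step:
  q = 2: r = 29, s = 1 − 2·0 = 1, t = 0 − 2·1 = -2  (check: 113·1 + 42·(-2) = 29)
  q = 1: r = 13, s = 0 − 1·1 = -1, t = 1 − 1·(-2) = 3  (check: 113·(-1) + 42·3 = 13)
  q = 2: r = 3, s = 1 − 2·(-1) = 3, t = -2 − 2·3 = -8  (check: 113·3 + 42·(-8) = 3)
  q = 4: r = 1, s = -1 − 4·3 = -13, t = 3 − 4·(-8) = 35  (check: 113·(-13) + 42·35 = 1)
The row with r = 1 (the gcd) gives the Bezout coefficients s = -13, t = 35.
Result: 113 · (-13) + 42 · (35) = 1.

gcd(113, 42) = 1; s = -13, t = 35 (check: 113·(-13) + 42·35 = 1).


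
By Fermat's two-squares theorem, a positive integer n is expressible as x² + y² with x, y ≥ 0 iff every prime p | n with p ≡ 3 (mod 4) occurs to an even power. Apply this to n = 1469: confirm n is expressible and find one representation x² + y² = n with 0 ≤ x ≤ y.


Step 1: Factor n = 1469 = 13 · 113.
Step 2: Check the mod-4 condition on each prime factor: 13 ≡ 1 (mod 4), exponent 1; 113 ≡ 1 (mod 4), exponent 1.
All primes ≡ 3 (mod 4) appear to even exponent (or don't appear), so by the two-squares theorem n IS expressible as a sum of two squares.
Step 3: Build a representation. Here n = 13 · 113 is a product of primes ≡ 1 (mod 4). Each prime p ≡ 1 (mod 4) is itself a sum of two squares; find a² by testing p − a² for a perfect square:
  13: 13 − 1² = 12, 13 − 2² = 9 = 3² ⇒ 13 = 2² + 3².
  113: 113 − 1² = 112, 113 − 2² = 109, 113 − 3² = 104, 113 − 4² = 97, 113 − 5² = 88, 113 − 6² = 77, 113 − 7² = 64 = 8² ⇒ 113 = 7² + 8².
  Combine using the Brahmagupta–Fibonacci identity (a² + b²)(c² + d²) = (ac − bd)² + (ad + bc)² = (ac + bd)² + (ad − bc)²:
  13 · 113 = 1469: from (2² + 3²)(7² + 8²), take (2·7 − 3·8, 2·8 + 3·7) = (14 − 24, 16 + 21) = (-10, 37); dropping signs (only squares matter) gives (10, 37); check 10² + 37² = 100 + 1369 = 1469 ✓.
Step 4: Order so x ≤ y and verify: 10² + 37² = 100 + 1369 = 1469 = n. ✓

n = 1469 = 10² + 37² (one valid representation with x ≤ y).


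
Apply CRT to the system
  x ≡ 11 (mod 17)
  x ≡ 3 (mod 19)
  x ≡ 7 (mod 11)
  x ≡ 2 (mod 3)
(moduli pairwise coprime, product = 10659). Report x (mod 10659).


Product of moduli M = 17 · 19 · 11 · 3 = 10659.
Merge one congruence at a time:
  Start: x ≡ 11 (mod 17).
  Combine with x ≡ 3 (mod 19); new modulus lcm = 323.
    Write x = 11 + 17·t and substitute into x ≡ 3 (mod 19): 17·t ≡ 3 − 11 = -8 (mod 19).
    Reduce coefficients mod 19: 17·t ≡ 11 (mod 19).
    The inverse of 17 mod 19 is 9 (since 17·9 = 153 = 8·19 + 1), so t ≡ 9·11 = 99 ≡ 4 (mod 19).
    Then x = 11 + 17·4 = 79, valid modulo lcm(17, 19) = 323: x ≡ 79 (mod 323).
  Combine with x ≡ 7 (mod 11); new modulus lcm = 3553.
    Write x = 79 + 323·t and substitute into x ≡ 7 (mod 11): 323·t ≡ 7 − 79 = -72 (mod 11).
    Reduce coefficients mod 11: 4·t ≡ 5 (mod 11).
    The inverse of 4 mod 11 is 3 (since 4·3 = 12 = 1·11 + 1), so t ≡ 3·5 = 15 ≡ 4 (mod 11).
    Then x = 79 + 323·4 = 1371, valid modulo lcm(323, 11) = 3553: x ≡ 1371 (mod 3553).
  Combine with x ≡ 2 (mod 3); new modulus lcm = 10659.
    Write x = 1371 + 3553·t and substitute into x ≡ 2 (mod 3): 3553·t ≡ 2 − 1371 = -1369 (mod 3).
    Reduce coefficients mod 3: 1·t ≡ 2 (mod 3).
    So t ≡ 2 (mod 3).
    Then x = 1371 + 3553·2 = 8477, valid modulo lcm(3553, 3) = 10659: x ≡ 8477 (mod 10659).
Verify against each original: 8477 mod 17 = 11, 8477 mod 19 = 3, 8477 mod 11 = 7, 8477 mod 3 = 2.

x ≡ 8477 (mod 10659).


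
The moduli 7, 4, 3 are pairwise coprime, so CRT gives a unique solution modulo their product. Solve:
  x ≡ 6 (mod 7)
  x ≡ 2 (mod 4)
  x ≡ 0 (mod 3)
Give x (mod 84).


Moduli 7, 4, 3 are pairwise coprime; by CRT there is a unique solution modulo M = 7 · 4 · 3 = 84.
Solve pairwise, accumulating the modulus:
  Start with x ≡ 6 (mod 7).
  Combine with x ≡ 2 (mod 4): since gcd(7, 4) = 1, we get a unique residue mod 28.
    Write x = 6 + 7·t and substitute into x ≡ 2 (mod 4): 7·t ≡ 2 − 6 = -4 (mod 4).
    Reduce coefficients mod 4: 3·t ≡ 0 (mod 4).
    The inverse of 3 mod 4 is 3 (since 3·3 = 9 = 2·4 + 1), so t ≡ 3·0 = 0 ≡ 0 (mod 4).
    Then x = 6 + 7·0 = 6, valid modulo lcm(7, 4) = 28: x ≡ 6 (mod 28).
  Combine with x ≡ 0 (mod 3): since gcd(28, 3) = 1, we get a unique residue mod 84.
    Write x = 6 + 28·t and substitute into x ≡ 0 (mod 3): 28·t ≡ 0 − 6 = -6 (mod 3).
    Reduce coefficients mod 3: 1·t ≡ 0 (mod 3).
    So t ≡ 0 (mod 3).
    Then x = 6 + 28·0 = 6, valid modulo lcm(28, 3) = 84: x ≡ 6 (mod 84).
Verify: 6 mod 7 = 6 ✓, 6 mod 4 = 2 ✓, 6 mod 3 = 0 ✓.

x ≡ 6 (mod 84).


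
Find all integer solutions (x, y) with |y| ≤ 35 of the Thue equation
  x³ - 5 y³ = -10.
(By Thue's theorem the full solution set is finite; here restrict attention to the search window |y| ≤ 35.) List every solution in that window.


The equation is x³ - 5y³ = -10. For fixed y, x³ = 5·y³ − 10, so a solution requires the RHS to be a perfect cube.
Strategy: iterate y from -35 to 35, compute RHS = 5·y³ − 10, and check whether it is a (positive or negative) perfect cube.
Check small values of y:
  y = 0: RHS = -10 is not a perfect cube.
  y = 1: RHS = -5 is not a perfect cube.
  y = -1: RHS = -15 is not a perfect cube.
  y = 2: RHS = 30 is not a perfect cube.
  y = -2: RHS = -50 is not a perfect cube.
  y = 3: RHS = 125 = (5)³ ⇒ x = 5 works.
  y = -3: RHS = -145 is not a perfect cube.
Continuing the search up to |y| = 35 finds no further solutions beyond those listed.
Collected solutions: (5, 3).

Solutions (with |y| ≤ 35): (5, 3).


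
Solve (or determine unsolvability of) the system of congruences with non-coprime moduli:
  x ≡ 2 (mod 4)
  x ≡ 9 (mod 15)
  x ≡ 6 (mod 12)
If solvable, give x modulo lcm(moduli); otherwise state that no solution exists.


Moduli 4, 15, 12 are not pairwise coprime, so CRT works modulo lcm(m_i) when all pairwise compatibility conditions hold.
Pairwise compatibility: gcd(m_i, m_j) must divide a_i - a_j for every pair.
Merge one congruence at a time:
  Start: x ≡ 2 (mod 4).
  Combine with x ≡ 9 (mod 15): gcd(4, 15) = 1; 9 - 2 = 7, which IS divisible by 1, so compatible.
    Write x = 2 + 4·t and substitute into x ≡ 9 (mod 15): 4·t ≡ 9 − 2 = 7 (mod 15).
    The inverse of 4 mod 15 is 4 (since 4·4 = 16 = 1·15 + 1), so t ≡ 4·7 = 28 ≡ 13 (mod 15).
    Then x = 2 + 4·13 = 54, valid modulo lcm(4, 15) = 60: x ≡ 54 (mod 60).
  Combine with x ≡ 6 (mod 12): gcd(60, 12) = 12; 6 - 54 = -48, which IS divisible by 12, so compatible.
    Write x = 54 + 60·t and substitute into x ≡ 6 (mod 12): 60·t ≡ 6 − 54 = -48 (mod 12).
    Divide the congruence (and modulus) by g = 12: 5·t ≡ -4 (mod 1).
    Modulo 1 every t works; take t = 0.
    Then x = 54 + 60·0 = 54, valid modulo lcm(60, 12) = 60: x ≡ 54 (mod 60).
Verify: 54 mod 4 = 2, 54 mod 15 = 9, 54 mod 12 = 6.

x ≡ 54 (mod 60).


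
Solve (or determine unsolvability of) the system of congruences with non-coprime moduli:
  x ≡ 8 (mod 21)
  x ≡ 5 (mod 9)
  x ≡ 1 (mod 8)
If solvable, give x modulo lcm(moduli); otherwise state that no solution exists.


Moduli 21, 9, 8 are not pairwise coprime, so CRT works modulo lcm(m_i) when all pairwise compatibility conditions hold.
Pairwise compatibility: gcd(m_i, m_j) must divide a_i - a_j for every pair.
Merge one congruence at a time:
  Start: x ≡ 8 (mod 21).
  Combine with x ≡ 5 (mod 9): gcd(21, 9) = 3; 5 - 8 = -3, which IS divisible by 3, so compatible.
    Write x = 8 + 21·t and substitute into x ≡ 5 (mod 9): 21·t ≡ 5 − 8 = -3 (mod 9).
    Divide the congruence (and modulus) by g = 3: 7·t ≡ -1 (mod 3).
    Reduce coefficients mod 3: 1·t ≡ 2 (mod 3).
    So t ≡ 2 (mod 3).
    Then x = 8 + 21·2 = 50, valid modulo lcm(21, 9) = 63: x ≡ 50 (mod 63).
  Combine with x ≡ 1 (mod 8): gcd(63, 8) = 1; 1 - 50 = -49, which IS divisible by 1, so compatible.
    Write x = 50 + 63·t and substitute into x ≡ 1 (mod 8): 63·t ≡ 1 − 50 = -49 (mod 8).
    Reduce coefficients mod 8: 7·t ≡ 7 (mod 8).
    The inverse of 7 mod 8 is 7 (since 7·7 = 49 = 6·8 + 1), so t ≡ 7·7 = 49 ≡ 1 (mod 8).
    Then x = 50 + 63·1 = 113, valid modulo lcm(63, 8) = 504: x ≡ 113 (mod 504).
Verify: 113 mod 21 = 8, 113 mod 9 = 5, 113 mod 8 = 1.

x ≡ 113 (mod 504).


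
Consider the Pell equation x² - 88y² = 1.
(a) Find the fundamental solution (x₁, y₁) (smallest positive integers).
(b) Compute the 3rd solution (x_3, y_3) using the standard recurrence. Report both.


Step 1: Find the fundamental solution (x₁, y₁) of x² - 88y² = 1.
  Expand √88 as a continued fraction. a₀ = ⌊√88⌋ = 9; iterate m_{k+1} = d_k·a_k − m_k, d_{k+1} = (88 − m_{k+1}²)/d_k, a_{k+1} = ⌊(a₀ + m_{k+1})/d_{k+1}⌋ (starting m₀ = 0, d₀ = 1), with convergents p_k = a_k·p_{k-1} + p_{k-2}, q_k = a_k·q_{k-1} + q_{k-2} (p₋₁ = 1, q₋₁ = 0):
  k = 0: a₀ = 9; p₀/q₀ = 9/1; p₀² − 88·q₀² = 81 − 88 = -7.
  k = 1: m = 9, d = 7, a = ⌊(9 + 9)/7⌋ = 2; p/q = (2·9 + 1)/(2·1 + 0) = 19/2; p² − 88·q² = 361 − 352 = 9.
  k = 2: m = 5, d = 9, a = ⌊(9 + 5)/9⌋ = 1; p/q = (1·19 + 9)/(1·2 + 1) = 28/3; p² − 88·q² = 784 − 792 = -8.
  k = 3: m = 4, d = 8, a = ⌊(9 + 4)/8⌋ = 1; p/q = (1·28 + 19)/(1·3 + 2) = 47/5; p² − 88·q² = 2209 − 2200 = 9.
  k = 4: m = 4, d = 9, a = ⌊(9 + 4)/9⌋ = 1; p/q = (1·47 + 28)/(1·5 + 3) = 75/8; p² − 88·q² = 5625 − 5632 = -7.
  k = 5: m = 5, d = 7, a = ⌊(9 + 5)/7⌋ = 2; p/q = (2·75 + 47)/(2·8 + 5) = 197/21; p² − 88·q² = 38809 − 38808 = 1.
  The first convergent with p² − 88·q² = 1 gives the fundamental solution (x₁, y₁) = (197, 21).
Step 2: Apply the recurrence (x_{n+1}, y_{n+1}) = (x₁x_n + 88y₁y_n, x₁y_n + y₁x_n) repeatedly.
  From (x_1, y_1) = (197, 21): x_2 = 197·197 + 88·21·21 = 77617; y_2 = 197·21 + 21·197 = 8274.
  From (x_2, y_2) = (77617, 8274): x_3 = 197·77617 + 88·21·8274 = 30580901; y_3 = 197·8274 + 21·77617 = 3259935.
Step 3: Verify x_3² - 88·y_3² = 935191505971801 - 935191505971800 = 1 (should be 1). ✓

(x_1, y_1) = (197, 21); (x_3, y_3) = (30580901, 3259935).


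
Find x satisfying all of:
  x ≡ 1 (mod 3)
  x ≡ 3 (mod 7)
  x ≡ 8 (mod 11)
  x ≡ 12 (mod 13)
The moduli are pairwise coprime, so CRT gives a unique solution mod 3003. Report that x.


Product of moduli M = 3 · 7 · 11 · 13 = 3003.
Merge one congruence at a time:
  Start: x ≡ 1 (mod 3).
  Combine with x ≡ 3 (mod 7); new modulus lcm = 21.
    Write x = 1 + 3·t and substitute into x ≡ 3 (mod 7): 3·t ≡ 3 − 1 = 2 (mod 7).
    The inverse of 3 mod 7 is 5 (since 3·5 = 15 = 2·7 + 1), so t ≡ 5·2 = 10 ≡ 3 (mod 7).
    Then x = 1 + 3·3 = 10, valid modulo lcm(3, 7) = 21: x ≡ 10 (mod 21).
  Combine with x ≡ 8 (mod 11); new modulus lcm = 231.
    Write x = 10 + 21·t and substitute into x ≡ 8 (mod 11): 21·t ≡ 8 − 10 = -2 (mod 11).
    Reduce coefficients mod 11: 10·t ≡ 9 (mod 11).
    The inverse of 10 mod 11 is 10 (since 10·10 = 100 = 9·11 + 1), so t ≡ 10·9 = 90 ≡ 2 (mod 11).
    Then x = 10 + 21·2 = 52, valid modulo lcm(21, 11) = 231: x ≡ 52 (mod 231).
  Combine with x ≡ 12 (mod 13); new modulus lcm = 3003.
    Write x = 52 + 231·t and substitute into x ≡ 12 (mod 13): 231·t ≡ 12 − 52 = -40 (mod 13).
    Reduce coefficients mod 13: 10·t ≡ 12 (mod 13).
    The inverse of 10 mod 13 is 4 (since 10·4 = 40 = 3·13 + 1), so t ≡ 4·12 = 48 ≡ 9 (mod 13).
    Then x = 52 + 231·9 = 2131, valid modulo lcm(231, 13) = 3003: x ≡ 2131 (mod 3003).
Verify against each original: 2131 mod 3 = 1, 2131 mod 7 = 3, 2131 mod 11 = 8, 2131 mod 13 = 12.

x ≡ 2131 (mod 3003).


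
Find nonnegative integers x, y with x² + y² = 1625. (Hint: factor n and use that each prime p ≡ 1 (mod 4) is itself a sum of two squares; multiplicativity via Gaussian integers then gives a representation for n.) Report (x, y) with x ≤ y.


Step 1: Factor n = 1625 = 5^3 · 13.
Step 2: Check the mod-4 condition on each prime factor: 5 ≡ 1 (mod 4), exponent 3; 13 ≡ 1 (mod 4), exponent 1.
All primes ≡ 3 (mod 4) appear to even exponent (or don't appear), so by the two-squares theorem n IS expressible as a sum of two squares.
Step 3: Build a representation. Group n = k² · m with k = 5 and m = 5 · 13 = 65 (a product of primes ≡ 1 (mod 4)); a representation of m scales to one of n via (k·x)² + (k·y)² = k²(x² + y²). Each prime p ≡ 1 (mod 4) is itself a sum of two squares; find a² by testing p − a² for a perfect square:
  5: 5 − 1² = 4 = 2² ⇒ 5 = 1² + 2².
  13: 13 − 1² = 12, 13 − 2² = 9 = 3² ⇒ 13 = 2² + 3².
  Combine using the Brahmagupta–Fibonacci identity (a² + b²)(c² + d²) = (ac − bd)² + (ad + bc)² = (ac + bd)² + (ad − bc)²:
  5 · 13 = 65: from (1² + 2²)(2² + 3²), take (1·2 − 2·3, 1·3 + 2·2) = (2 − 6, 3 + 4) = (-4, 7); dropping signs (only squares matter) gives (4, 7); check 4² + 7² = 16 + 49 = 65 ✓.
  Scale by k = 5: (5·4, 5·7) = (20, 35).
Step 4: Order so x ≤ y and verify: 20² + 35² = 400 + 1225 = 1625 = n. ✓

n = 1625 = 20² + 35² (one valid representation with x ≤ y).


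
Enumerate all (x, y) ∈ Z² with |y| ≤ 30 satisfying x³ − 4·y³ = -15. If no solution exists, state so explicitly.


The equation is x³ - 4y³ = -15. For fixed y, x³ = 4·y³ − 15, so a solution requires the RHS to be a perfect cube.
Strategy: iterate y from -30 to 30, compute RHS = 4·y³ − 15, and check whether it is a (positive or negative) perfect cube.
Check small values of y:
  y = 0: RHS = -15 is not a perfect cube.
  y = 1: RHS = -11 is not a perfect cube.
  y = -1: RHS = -19 is not a perfect cube.
  y = 2: RHS = 17 is not a perfect cube.
  y = -2: RHS = -47 is not a perfect cube.
  y = 3: RHS = 93 is not a perfect cube.
  y = -3: RHS = -123 is not a perfect cube.
Continuing the search up to |y| = 30 finds no solutions either.
No (x, y) in the scanned range satisfies the equation.

No integer solutions with |y| ≤ 30.


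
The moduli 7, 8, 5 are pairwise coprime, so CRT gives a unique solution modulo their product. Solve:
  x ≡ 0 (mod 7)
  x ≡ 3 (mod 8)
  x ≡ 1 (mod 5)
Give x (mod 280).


Moduli 7, 8, 5 are pairwise coprime; by CRT there is a unique solution modulo M = 7 · 8 · 5 = 280.
Solve pairwise, accumulating the modulus:
  Start with x ≡ 0 (mod 7).
  Combine with x ≡ 3 (mod 8): since gcd(7, 8) = 1, we get a unique residue mod 56.
    Write x = 0 + 7·t and substitute into x ≡ 3 (mod 8): 7·t ≡ 3 − 0 = 3 (mod 8).
    The inverse of 7 mod 8 is 7 (since 7·7 = 49 = 6·8 + 1), so t ≡ 7·3 = 21 ≡ 5 (mod 8).
    Then x = 0 + 7·5 = 35, valid modulo lcm(7, 8) = 56: x ≡ 35 (mod 56).
  Combine with x ≡ 1 (mod 5): since gcd(56, 5) = 1, we get a unique residue mod 280.
    Write x = 35 + 56·t and substitute into x ≡ 1 (mod 5): 56·t ≡ 1 − 35 = -34 (mod 5).
    Reduce coefficients mod 5: 1·t ≡ 1 (mod 5).
    So t ≡ 1 (mod 5).
    Then x = 35 + 56·1 = 91, valid modulo lcm(56, 5) = 280: x ≡ 91 (mod 280).
Verify: 91 mod 7 = 0 ✓, 91 mod 8 = 3 ✓, 91 mod 5 = 1 ✓.

x ≡ 91 (mod 280).


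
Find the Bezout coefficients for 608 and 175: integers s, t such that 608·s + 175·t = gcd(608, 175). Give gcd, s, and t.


Euclidean algorithm on (608, 175) — divide until remainder is 0:
  608 = 3 · 175 + 83
  175 = 2 · 83 + 9
  83 = 9 · 9 + 2
  9 = 4 · 2 + 1
  2 = 2 · 1 + 0
gcd(608, 175) = 1.
Track Bezout coefficients alongside the remainders: start with r₀ = 608 = a·1 + b·0 (s = 1, t = 0) and r₁ = 175 = a·0 + b·1 (s = 0, t = 1); each new remainder r_{k+1} = r_{k-1} − q_k·r_k inherits s_{k+1} = s_{k-1} − q_k·s_k, t_{k+1} = t_{k-1} − q_k·t_k, so r_k = a·s_k + b·t_k at every step:
  q = 3: r = 83, s = 1 − 3·0 = 1, t = 0 − 3·1 = -3  (check: 608·1 + 175·(-3) = 83)
  q = 2: r = 9, s = 0 − 2·1 = -2, t = 1 − 2·(-3) = 7  (check: 608·(-2) + 175·7 = 9)
  q = 9: r = 2, s = 1 − 9·(-2) = 19, t = -3 − 9·7 = -66  (check: 608·19 + 175·(-66) = 2)
  q = 4: r = 1, s = -2 − 4·19 = -78, t = 7 − 4·(-66) = 271  (check: 608·(-78) + 175·271 = 1)
The row with r = 1 (the gcd) gives the Bezout coefficients s = -78, t = 271.
Result: 608 · (-78) + 175 · (271) = 1.

gcd(608, 175) = 1; s = -78, t = 271 (check: 608·(-78) + 175·271 = 1).
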